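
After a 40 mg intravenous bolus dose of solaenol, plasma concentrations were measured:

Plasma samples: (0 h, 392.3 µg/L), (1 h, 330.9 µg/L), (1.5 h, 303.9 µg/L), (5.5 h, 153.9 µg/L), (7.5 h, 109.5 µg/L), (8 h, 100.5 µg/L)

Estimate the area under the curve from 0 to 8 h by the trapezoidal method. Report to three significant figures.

AUC = 1750 µg/L·h

Trapezoidal AUC_0→8:
  [0→1]: (392.3+330.9)/2 × 1 = 361.6
  [1→1.5]: (330.9+303.9)/2 × 0.5 = 158.7
  [1.5→5.5]: (303.9+153.9)/2 × 4 = 915.6
  [5.5→7.5]: (153.9+109.5)/2 × 2 = 263.4
  [7.5→8]: (109.5+100.5)/2 × 0.5 = 52.5
  Sum = 1751.8 µg/L·h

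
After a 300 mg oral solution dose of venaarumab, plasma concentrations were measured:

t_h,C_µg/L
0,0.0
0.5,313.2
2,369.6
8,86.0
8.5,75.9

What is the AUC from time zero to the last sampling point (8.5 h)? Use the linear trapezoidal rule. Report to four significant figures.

AUC = 1998 µg/L·h

Trapezoidal AUC_0→8.5:
  [0→0.5]: (0.0+313.2)/2 × 0.5 = 78.3
  [0.5→2]: (313.2+369.6)/2 × 1.5 = 512.1
  [2→8]: (369.6+86.0)/2 × 6 = 1366.8
  [8→8.5]: (86.0+75.9)/2 × 0.5 = 40.475
  Sum = 1997.675 µg/L·h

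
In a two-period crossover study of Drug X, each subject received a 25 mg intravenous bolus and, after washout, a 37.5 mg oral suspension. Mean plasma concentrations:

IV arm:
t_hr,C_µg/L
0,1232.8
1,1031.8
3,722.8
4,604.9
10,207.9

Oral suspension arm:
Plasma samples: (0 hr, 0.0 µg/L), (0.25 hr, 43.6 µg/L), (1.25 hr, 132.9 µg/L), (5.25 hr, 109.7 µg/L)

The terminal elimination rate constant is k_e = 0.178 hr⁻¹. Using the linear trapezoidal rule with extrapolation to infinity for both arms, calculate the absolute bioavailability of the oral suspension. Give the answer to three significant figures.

Trapezoidal AUC_0→10 (IV):
  [0→1]: (1232.8+1031.8)/2 × 1 = 1132.3
  [1→3]: (1031.8+722.8)/2 × 2 = 1754.6
  [3→4]: (722.8+604.9)/2 × 1 = 663.85
  [4→10]: (604.9+207.9)/2 × 6 = 2438.4
  Sum = 5989.15 µg/L·hr
IV tail: 207.9/0.178 = 1167.978; AUC_iv,0→∞ = 5989.15 + 1167.978 = 7157.128 µg/L·hr
Trapezoidal AUC_0→5.25 (oral suspension):
  [0→0.25]: (0.0+43.6)/2 × 0.25 = 5.45
  [0.25→1.25]: (43.6+132.9)/2 × 1 = 88.25
  [1.25→5.25]: (132.9+109.7)/2 × 4 = 485.2
  Sum = 578.9 µg/L·hr
oral suspension tail: 109.7/0.178 = 616.292; AUC_ev,0→∞ = 578.9 + 616.292 = 1195.192 µg/L·hr
F = (AUC_ev/D_ev)/(AUC_iv/D_iv) = (1195.192/37.5)/(7157.128/25) = 31.8718/286.28512 = 0.1113

F = 0.111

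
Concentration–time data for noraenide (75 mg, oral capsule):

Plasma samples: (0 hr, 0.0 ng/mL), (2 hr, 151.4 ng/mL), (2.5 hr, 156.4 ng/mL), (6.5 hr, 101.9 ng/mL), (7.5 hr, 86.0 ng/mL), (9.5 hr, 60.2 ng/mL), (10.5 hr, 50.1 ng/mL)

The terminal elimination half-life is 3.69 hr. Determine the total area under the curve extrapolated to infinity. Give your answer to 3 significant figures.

Trapezoidal AUC_0→10.5:
  [0→2]: (0.0+151.4)/2 × 2 = 151.4
  [2→2.5]: (151.4+156.4)/2 × 0.5 = 76.95
  [2.5→6.5]: (156.4+101.9)/2 × 4 = 516.6
  [6.5→7.5]: (101.9+86.0)/2 × 1 = 93.95
  [7.5→9.5]: (86.0+60.2)/2 × 2 = 146.2
  [9.5→10.5]: (60.2+50.1)/2 × 1 = 55.15
  Sum = 1040.25 ng/mL·hr
k_e = ln2 / t½ = 0.693147 / 3.69 = 0.1878 hr^-1
Extrapolated tail: C_last / k_e = 50.1 / 0.1878 = 266.773
AUC_0→∞ = 1040.25 + 266.773 = 1307.023 ng/mL·hr

AUC = 1310 ng/mL·hr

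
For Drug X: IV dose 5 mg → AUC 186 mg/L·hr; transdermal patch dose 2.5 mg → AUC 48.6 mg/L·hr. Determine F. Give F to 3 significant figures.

F = 0.523

F = (AUC_ev / D_ev) / (AUC_iv / D_iv)
  = (48.6/2.5) / (186/5)
  = 19.44 / 37.2 = 0.5226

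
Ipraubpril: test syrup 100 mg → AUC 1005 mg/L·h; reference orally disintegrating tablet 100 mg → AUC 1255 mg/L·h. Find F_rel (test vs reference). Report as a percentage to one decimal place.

F_rel = (AUC_test/D_test) / (AUC_ref/D_ref)
      = (1005/100) / (1255/100)
      = 10.05 / 12.55 = 0.8008 = 80.08%

F_rel = 80.1%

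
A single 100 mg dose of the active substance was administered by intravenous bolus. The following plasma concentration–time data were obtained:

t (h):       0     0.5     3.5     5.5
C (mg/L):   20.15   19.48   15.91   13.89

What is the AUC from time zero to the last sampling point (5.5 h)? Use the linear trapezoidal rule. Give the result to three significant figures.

Trapezoidal AUC_0→5.5:
  [0→0.5]: (20.15+19.48)/2 × 0.5 = 9.9075
  [0.5→3.5]: (19.48+15.91)/2 × 3 = 53.085
  [3.5→5.5]: (15.91+13.89)/2 × 2 = 29.8
  Sum = 92.7925 mg/L·h

AUC = 92.8 mg/L·h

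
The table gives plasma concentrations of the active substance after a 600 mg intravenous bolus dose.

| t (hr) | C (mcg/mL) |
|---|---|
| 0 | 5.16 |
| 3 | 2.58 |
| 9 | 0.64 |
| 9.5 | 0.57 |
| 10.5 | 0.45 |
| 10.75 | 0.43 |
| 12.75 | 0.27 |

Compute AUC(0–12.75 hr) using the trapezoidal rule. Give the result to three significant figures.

Trapezoidal AUC_0→12.75:
  [0→3]: (5.16+2.58)/2 × 3 = 11.61
  [3→9]: (2.58+0.64)/2 × 6 = 9.66
  [9→9.5]: (0.64+0.57)/2 × 0.5 = 0.3025
  [9.5→10.5]: (0.57+0.45)/2 × 1 = 0.51
  [10.5→10.75]: (0.45+0.43)/2 × 0.25 = 0.11
  [10.75→12.75]: (0.43+0.27)/2 × 2 = 0.7
  Sum = 22.8925 mcg/mL·hr

AUC = 22.9 mcg/mL·hr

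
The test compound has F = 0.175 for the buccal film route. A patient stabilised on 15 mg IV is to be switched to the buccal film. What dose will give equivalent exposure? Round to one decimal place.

For equal systemic exposure: F × D_ev = D_iv
D_ev = D_iv / F = 15 / 0.175 = 85.7143 mg

D_buccal = 85.7 mg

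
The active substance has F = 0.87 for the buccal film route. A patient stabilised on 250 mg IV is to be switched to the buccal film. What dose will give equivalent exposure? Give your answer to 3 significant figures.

For equal systemic exposure: F × D_ev = D_iv
D_ev = D_iv / F = 250 / 0.87 = 287.356 mg

D_buccal = 287 mg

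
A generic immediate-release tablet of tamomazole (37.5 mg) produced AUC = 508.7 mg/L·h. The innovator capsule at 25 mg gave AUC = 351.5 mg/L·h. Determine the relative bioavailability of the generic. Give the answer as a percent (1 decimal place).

F_rel = 96.5%

F_rel = (AUC_test/D_test) / (AUC_ref/D_ref)
      = (508.7/37.5) / (351.5/25)
      = 13.5653 / 14.06 = 0.9648 = 96.48%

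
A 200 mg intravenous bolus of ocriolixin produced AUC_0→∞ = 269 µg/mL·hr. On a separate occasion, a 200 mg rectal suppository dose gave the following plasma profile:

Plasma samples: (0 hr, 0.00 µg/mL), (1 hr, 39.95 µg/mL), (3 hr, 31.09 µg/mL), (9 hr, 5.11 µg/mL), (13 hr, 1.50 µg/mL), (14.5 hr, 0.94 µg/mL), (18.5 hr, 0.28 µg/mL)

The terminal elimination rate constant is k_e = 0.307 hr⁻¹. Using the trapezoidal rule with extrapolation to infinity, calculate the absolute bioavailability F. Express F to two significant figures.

Trapezoidal AUC_0→18.5 (rectal suppository):
  [0→1]: (0.00+39.95)/2 × 1 = 19.975
  [1→3]: (39.95+31.09)/2 × 2 = 71.04
  [3→9]: (31.09+5.11)/2 × 6 = 108.6
  [9→13]: (5.11+1.50)/2 × 4 = 13.22
  [13→14.5]: (1.50+0.94)/2 × 1.5 = 1.83
  [14.5→18.5]: (0.94+0.28)/2 × 4 = 2.44
  Sum = 217.105 µg/mL·hr
Tail: C_last/k_e = 0.28/0.307 = 0.912
AUC_0→∞ (rectal suppository) = 217.105 + 0.912 = 218.017 µg/mL·hr
F = (AUC_ev/D_ev)/(AUC_iv/D_iv) = (218.017/200)/(269/200) = 1.090085/1.345 = 0.8105

F = 0.81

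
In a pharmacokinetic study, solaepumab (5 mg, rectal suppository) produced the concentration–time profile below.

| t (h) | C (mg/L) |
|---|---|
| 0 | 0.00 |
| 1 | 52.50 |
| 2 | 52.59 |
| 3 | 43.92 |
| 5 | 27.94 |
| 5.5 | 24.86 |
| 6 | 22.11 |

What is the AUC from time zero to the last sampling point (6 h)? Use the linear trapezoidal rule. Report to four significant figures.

Trapezoidal AUC_0→6:
  [0→1]: (0.00+52.50)/2 × 1 = 26.25
  [1→2]: (52.50+52.59)/2 × 1 = 52.545
  [2→3]: (52.59+43.92)/2 × 1 = 48.255
  [3→5]: (43.92+27.94)/2 × 2 = 71.86
  [5→5.5]: (27.94+24.86)/2 × 0.5 = 13.2
  [5.5→6]: (24.86+22.11)/2 × 0.5 = 11.7425
  Sum = 223.8525 mg/L·h

AUC = 223.9 mg/L·h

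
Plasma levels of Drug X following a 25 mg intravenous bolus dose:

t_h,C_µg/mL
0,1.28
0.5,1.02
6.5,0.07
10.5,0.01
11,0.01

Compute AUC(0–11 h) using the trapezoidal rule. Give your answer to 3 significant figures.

AUC = 4.01 µg/mL·h

Trapezoidal AUC_0→11:
  [0→0.5]: (1.28+1.02)/2 × 0.5 = 0.575
  [0.5→6.5]: (1.02+0.07)/2 × 6 = 3.27
  [6.5→10.5]: (0.07+0.01)/2 × 4 = 0.16
  [10.5→11]: (0.01+0.01)/2 × 0.5 = 0.005
  Sum = 4.01 µg/mL·h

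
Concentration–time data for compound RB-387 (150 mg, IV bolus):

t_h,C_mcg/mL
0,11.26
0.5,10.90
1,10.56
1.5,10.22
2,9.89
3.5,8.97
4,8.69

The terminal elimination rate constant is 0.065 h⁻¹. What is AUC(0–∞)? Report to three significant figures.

Trapezoidal AUC_0→4:
  [0→0.5]: (11.26+10.90)/2 × 0.5 = 5.54
  [0.5→1]: (10.90+10.56)/2 × 0.5 = 5.365
  [1→1.5]: (10.56+10.22)/2 × 0.5 = 5.195
  [1.5→2]: (10.22+9.89)/2 × 0.5 = 5.0275
  [2→3.5]: (9.89+8.97)/2 × 1.5 = 14.145
  [3.5→4]: (8.97+8.69)/2 × 0.5 = 4.415
  Sum = 39.6875 mcg/mL·h
Extrapolated tail: C_last / k_e = 8.69 / 0.065 = 133.692
AUC_0→∞ = 39.6875 + 133.692 = 173.3795 mcg/mL·h

AUC = 173 mcg/mL·h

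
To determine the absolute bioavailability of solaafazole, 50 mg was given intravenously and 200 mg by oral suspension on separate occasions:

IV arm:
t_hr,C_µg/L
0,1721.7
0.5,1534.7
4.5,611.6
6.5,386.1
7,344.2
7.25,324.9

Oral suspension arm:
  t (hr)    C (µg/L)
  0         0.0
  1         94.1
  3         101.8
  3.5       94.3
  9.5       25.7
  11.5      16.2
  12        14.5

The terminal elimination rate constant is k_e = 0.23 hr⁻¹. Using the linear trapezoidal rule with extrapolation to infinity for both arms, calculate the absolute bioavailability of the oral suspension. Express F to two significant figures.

F = 0.025

Trapezoidal AUC_0→7.25 (IV):
  [0→0.5]: (1721.7+1534.7)/2 × 0.5 = 814.1
  [0.5→4.5]: (1534.7+611.6)/2 × 4 = 4292.6
  [4.5→6.5]: (611.6+386.1)/2 × 2 = 997.7
  [6.5→7]: (386.1+344.2)/2 × 0.5 = 182.575
  [7→7.25]: (344.2+324.9)/2 × 0.25 = 83.6375
  Sum = 6370.6125 µg/L·hr
IV tail: 324.9/0.23 = 1412.609; AUC_iv,0→∞ = 6370.6125 + 1412.609 = 7783.2215 µg/L·hr
Trapezoidal AUC_0→12 (oral suspension):
  [0→1]: (0.0+94.1)/2 × 1 = 47.05
  [1→3]: (94.1+101.8)/2 × 2 = 195.9
  [3→3.5]: (101.8+94.3)/2 × 0.5 = 49.025
  [3.5→9.5]: (94.3+25.7)/2 × 6 = 360.0
  [9.5→11.5]: (25.7+16.2)/2 × 2 = 41.9
  [11.5→12]: (16.2+14.5)/2 × 0.5 = 7.675
  Sum = 701.55 µg/L·hr
oral suspension tail: 14.5/0.23 = 63.043; AUC_ev,0→∞ = 701.55 + 63.043 = 764.593 µg/L·hr
F = (AUC_ev/D_ev)/(AUC_iv/D_iv) = (764.593/200)/(7783.2215/50) = 3.822965/155.66443 = 0.0246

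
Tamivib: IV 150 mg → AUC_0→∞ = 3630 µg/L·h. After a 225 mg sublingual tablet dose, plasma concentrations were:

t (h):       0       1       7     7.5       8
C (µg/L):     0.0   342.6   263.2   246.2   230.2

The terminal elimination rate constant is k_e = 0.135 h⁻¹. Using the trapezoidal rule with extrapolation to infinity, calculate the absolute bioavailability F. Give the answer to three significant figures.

Trapezoidal AUC_0→8 (sublingual tablet):
  [0→1]: (0.0+342.6)/2 × 1 = 171.3
  [1→7]: (342.6+263.2)/2 × 6 = 1817.4
  [7→7.5]: (263.2+246.2)/2 × 0.5 = 127.35
  [7.5→8]: (246.2+230.2)/2 × 0.5 = 119.1
  Sum = 2235.15 µg/L·h
Tail: C_last/k_e = 230.2/0.135 = 1705.185
AUC_0→∞ (sublingual tablet) = 2235.15 + 1705.185 = 3940.335 µg/L·h
F = (AUC_ev/D_ev)/(AUC_iv/D_iv) = (3940.335/225)/(3630/150) = 17.5126/24.2 = 0.7237

F = 0.724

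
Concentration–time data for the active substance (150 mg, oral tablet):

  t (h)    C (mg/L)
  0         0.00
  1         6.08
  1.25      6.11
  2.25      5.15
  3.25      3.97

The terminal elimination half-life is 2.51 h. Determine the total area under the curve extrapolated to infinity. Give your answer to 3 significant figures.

AUC = 29.1 mg/L·h

Trapezoidal AUC_0→3.25:
  [0→1]: (0.00+6.08)/2 × 1 = 3.04
  [1→1.25]: (6.08+6.11)/2 × 0.25 = 1.52375
  [1.25→2.25]: (6.11+5.15)/2 × 1 = 5.63
  [2.25→3.25]: (5.15+3.97)/2 × 1 = 4.56
  Sum = 14.75375 mg/L·h
k_e = ln2 / t½ = 0.693147 / 2.51 = 0.2762 h^-1
Extrapolated tail: C_last / k_e = 3.97 / 0.2762 = 14.374
AUC_0→∞ = 14.75375 + 14.374 = 29.12775 mg/L·h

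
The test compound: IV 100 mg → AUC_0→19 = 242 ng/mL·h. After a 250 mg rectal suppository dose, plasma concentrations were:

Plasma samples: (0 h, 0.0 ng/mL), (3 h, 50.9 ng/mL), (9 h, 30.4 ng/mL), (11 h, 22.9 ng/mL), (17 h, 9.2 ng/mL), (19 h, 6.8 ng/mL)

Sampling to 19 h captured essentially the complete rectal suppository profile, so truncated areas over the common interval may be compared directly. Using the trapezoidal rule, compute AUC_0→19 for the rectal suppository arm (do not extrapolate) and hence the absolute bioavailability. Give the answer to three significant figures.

Trapezoidal AUC_0→19 (rectal suppository):
  [0→3]: (0.0+50.9)/2 × 3 = 76.35
  [3→9]: (50.9+30.4)/2 × 6 = 243.9
  [9→11]: (30.4+22.9)/2 × 2 = 53.3
  [11→17]: (22.9+9.2)/2 × 6 = 96.3
  [17→19]: (9.2+6.8)/2 × 2 = 16.0
  Sum = 485.85 ng/mL·h
F = (AUC_ev/D_ev)/(AUC_iv/D_iv) = (485.85/250)/(242/100) = 1.9434/2.42 = 0.8031

F = 0.803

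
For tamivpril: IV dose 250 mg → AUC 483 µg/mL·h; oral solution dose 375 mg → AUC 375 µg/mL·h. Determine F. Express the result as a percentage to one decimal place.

F = 51.8%

F = (AUC_ev / D_ev) / (AUC_iv / D_iv)
  = (375/375) / (483/250)
  = 1 / 1.932 = 0.5176
  = 51.76%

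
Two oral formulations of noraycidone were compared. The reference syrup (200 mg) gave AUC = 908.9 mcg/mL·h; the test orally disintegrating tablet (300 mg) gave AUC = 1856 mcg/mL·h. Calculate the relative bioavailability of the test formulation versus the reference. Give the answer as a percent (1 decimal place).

F_rel = (AUC_test/D_test) / (AUC_ref/D_ref)
      = (1856/300) / (908.9/200)
      = 6.18667 / 4.5445 = 1.3614 = 136.14%

F_rel = 136.1%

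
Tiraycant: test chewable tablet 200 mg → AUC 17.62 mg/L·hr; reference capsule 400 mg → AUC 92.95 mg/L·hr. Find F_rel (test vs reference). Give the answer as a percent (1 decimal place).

F_rel = 37.9%

F_rel = (AUC_test/D_test) / (AUC_ref/D_ref)
      = (17.62/200) / (92.95/400)
      = 0.0881 / 0.232375 = 0.3791 = 37.91%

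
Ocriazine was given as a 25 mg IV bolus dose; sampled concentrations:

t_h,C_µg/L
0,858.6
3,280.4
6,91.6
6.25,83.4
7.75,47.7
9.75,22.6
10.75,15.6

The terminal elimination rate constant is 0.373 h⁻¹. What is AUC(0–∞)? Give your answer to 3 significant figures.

AUC = 2520 µg/L·h

Trapezoidal AUC_0→10.75:
  [0→3]: (858.6+280.4)/2 × 3 = 1708.5
  [3→6]: (280.4+91.6)/2 × 3 = 558.0
  [6→6.25]: (91.6+83.4)/2 × 0.25 = 21.875
  [6.25→7.75]: (83.4+47.7)/2 × 1.5 = 98.325
  [7.75→9.75]: (47.7+22.6)/2 × 2 = 70.3
  [9.75→10.75]: (22.6+15.6)/2 × 1 = 19.1
  Sum = 2476.1 µg/L·h
Extrapolated tail: C_last / k_e = 15.6 / 0.373 = 41.823
AUC_0→∞ = 2476.1 + 41.823 = 2517.923 µg/L·h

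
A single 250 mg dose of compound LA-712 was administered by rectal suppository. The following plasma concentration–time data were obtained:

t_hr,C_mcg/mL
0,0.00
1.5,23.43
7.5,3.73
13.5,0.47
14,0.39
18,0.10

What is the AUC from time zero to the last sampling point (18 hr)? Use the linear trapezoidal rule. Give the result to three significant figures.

AUC = 113 mcg/mL·hr

Trapezoidal AUC_0→18:
  [0→1.5]: (0.00+23.43)/2 × 1.5 = 17.5725
  [1.5→7.5]: (23.43+3.73)/2 × 6 = 81.48
  [7.5→13.5]: (3.73+0.47)/2 × 6 = 12.6
  [13.5→14]: (0.47+0.39)/2 × 0.5 = 0.215
  [14→18]: (0.39+0.10)/2 × 4 = 0.98
  Sum = 112.8475 mcg/mL·hr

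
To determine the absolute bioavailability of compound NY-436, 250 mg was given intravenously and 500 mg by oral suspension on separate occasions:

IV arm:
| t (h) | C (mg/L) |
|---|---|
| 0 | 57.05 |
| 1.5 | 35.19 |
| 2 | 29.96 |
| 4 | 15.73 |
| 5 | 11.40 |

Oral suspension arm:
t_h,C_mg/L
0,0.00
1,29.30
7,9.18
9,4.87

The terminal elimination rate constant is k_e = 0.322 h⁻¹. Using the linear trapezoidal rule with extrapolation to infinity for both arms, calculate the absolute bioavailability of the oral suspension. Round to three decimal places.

Trapezoidal AUC_0→5 (IV):
  [0→1.5]: (57.05+35.19)/2 × 1.5 = 69.18
  [1.5→2]: (35.19+29.96)/2 × 0.5 = 16.2875
  [2→4]: (29.96+15.73)/2 × 2 = 45.69
  [4→5]: (15.73+11.40)/2 × 1 = 13.565
  Sum = 144.7225 mg/L·h
IV tail: 11.40/0.322 = 35.404; AUC_iv,0→∞ = 144.7225 + 35.404 = 180.1265 mg/L·h
Trapezoidal AUC_0→9 (oral suspension):
  [0→1]: (0.00+29.30)/2 × 1 = 14.65
  [1→7]: (29.30+9.18)/2 × 6 = 115.44
  [7→9]: (9.18+4.87)/2 × 2 = 14.05
  Sum = 144.14 mg/L·h
oral suspension tail: 4.87/0.322 = 15.124; AUC_ev,0→∞ = 144.14 + 15.124 = 159.264 mg/L·h
F = (AUC_ev/D_ev)/(AUC_iv/D_iv) = (159.264/500)/(180.1265/250) = 0.318528/0.720506 = 0.4421

F = 0.442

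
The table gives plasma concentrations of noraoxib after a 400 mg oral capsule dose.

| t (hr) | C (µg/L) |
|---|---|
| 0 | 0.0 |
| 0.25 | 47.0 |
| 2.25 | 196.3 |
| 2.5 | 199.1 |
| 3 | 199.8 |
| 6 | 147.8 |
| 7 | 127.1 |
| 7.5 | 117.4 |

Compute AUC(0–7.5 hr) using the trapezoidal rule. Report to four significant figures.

AUC = 1118 µg/L·hr

Trapezoidal AUC_0→7.5:
  [0→0.25]: (0.0+47.0)/2 × 0.25 = 5.875
  [0.25→2.25]: (47.0+196.3)/2 × 2 = 243.3
  [2.25→2.5]: (196.3+199.1)/2 × 0.25 = 49.425
  [2.5→3]: (199.1+199.8)/2 × 0.5 = 99.725
  [3→6]: (199.8+147.8)/2 × 3 = 521.4
  [6→7]: (147.8+127.1)/2 × 1 = 137.45
  [7→7.5]: (127.1+117.4)/2 × 0.5 = 61.125
  Sum = 1118.3 µg/L·hr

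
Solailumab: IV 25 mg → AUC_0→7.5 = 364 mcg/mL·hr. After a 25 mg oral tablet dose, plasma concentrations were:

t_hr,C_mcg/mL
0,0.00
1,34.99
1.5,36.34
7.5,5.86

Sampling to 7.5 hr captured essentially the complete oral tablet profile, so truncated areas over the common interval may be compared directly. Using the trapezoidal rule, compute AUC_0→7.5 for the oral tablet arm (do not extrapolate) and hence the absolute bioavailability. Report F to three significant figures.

Trapezoidal AUC_0→7.5 (oral tablet):
  [0→1]: (0.00+34.99)/2 × 1 = 17.495
  [1→1.5]: (34.99+36.34)/2 × 0.5 = 17.8325
  [1.5→7.5]: (36.34+5.86)/2 × 6 = 126.6
  Sum = 161.9275 mcg/mL·hr
F = (AUC_ev/D_ev)/(AUC_iv/D_iv) = (161.9275/25)/(364/25) = 6.4771/14.56 = 0.4449

F = 0.445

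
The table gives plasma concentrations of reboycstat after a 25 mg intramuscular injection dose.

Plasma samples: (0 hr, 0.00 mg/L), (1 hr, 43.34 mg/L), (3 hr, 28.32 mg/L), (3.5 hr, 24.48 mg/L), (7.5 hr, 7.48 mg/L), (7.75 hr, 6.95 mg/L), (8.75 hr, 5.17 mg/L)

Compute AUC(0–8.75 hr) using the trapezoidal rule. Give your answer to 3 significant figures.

Trapezoidal AUC_0→8.75:
  [0→1]: (0.00+43.34)/2 × 1 = 21.67
  [1→3]: (43.34+28.32)/2 × 2 = 71.66
  [3→3.5]: (28.32+24.48)/2 × 0.5 = 13.2
  [3.5→7.5]: (24.48+7.48)/2 × 4 = 63.92
  [7.5→7.75]: (7.48+6.95)/2 × 0.25 = 1.80375
  [7.75→8.75]: (6.95+5.17)/2 × 1 = 6.06
  Sum = 178.31375 mg/L·hr

AUC = 178 mg/L·hr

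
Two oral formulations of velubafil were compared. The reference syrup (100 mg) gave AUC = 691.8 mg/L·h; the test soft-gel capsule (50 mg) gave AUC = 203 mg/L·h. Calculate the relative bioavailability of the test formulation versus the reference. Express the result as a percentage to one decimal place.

F_rel = 58.7%

F_rel = (AUC_test/D_test) / (AUC_ref/D_ref)
      = (203/50) / (691.8/100)
      = 4.06 / 6.918 = 0.5869 = 58.69%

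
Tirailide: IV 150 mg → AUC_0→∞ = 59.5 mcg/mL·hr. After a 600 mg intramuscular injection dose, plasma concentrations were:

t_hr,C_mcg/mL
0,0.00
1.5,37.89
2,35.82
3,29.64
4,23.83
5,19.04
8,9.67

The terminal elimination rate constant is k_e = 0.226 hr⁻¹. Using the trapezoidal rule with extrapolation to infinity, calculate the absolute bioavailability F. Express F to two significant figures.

F = 0.90

Trapezoidal AUC_0→8 (intramuscular injection):
  [0→1.5]: (0.00+37.89)/2 × 1.5 = 28.4175
  [1.5→2]: (37.89+35.82)/2 × 0.5 = 18.4275
  [2→3]: (35.82+29.64)/2 × 1 = 32.73
  [3→4]: (29.64+23.83)/2 × 1 = 26.735
  [4→5]: (23.83+19.04)/2 × 1 = 21.435
  [5→8]: (19.04+9.67)/2 × 3 = 43.065
  Sum = 170.81 mcg/mL·hr
Tail: C_last/k_e = 9.67/0.226 = 42.788
AUC_0→∞ (intramuscular injection) = 170.81 + 42.788 = 213.598 mcg/mL·hr
F = (AUC_ev/D_ev)/(AUC_iv/D_iv) = (213.598/600)/(59.5/150) = 0.355997/0.396667 = 0.8975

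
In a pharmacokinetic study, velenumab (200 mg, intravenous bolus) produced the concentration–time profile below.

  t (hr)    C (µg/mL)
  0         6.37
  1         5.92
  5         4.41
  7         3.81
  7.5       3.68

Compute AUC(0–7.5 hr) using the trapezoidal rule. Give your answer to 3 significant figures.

Trapezoidal AUC_0→7.5:
  [0→1]: (6.37+5.92)/2 × 1 = 6.145
  [1→5]: (5.92+4.41)/2 × 4 = 20.66
  [5→7]: (4.41+3.81)/2 × 2 = 8.22
  [7→7.5]: (3.81+3.68)/2 × 0.5 = 1.8725
  Sum = 36.8975 µg/mL·hr

AUC = 36.9 µg/mL·hr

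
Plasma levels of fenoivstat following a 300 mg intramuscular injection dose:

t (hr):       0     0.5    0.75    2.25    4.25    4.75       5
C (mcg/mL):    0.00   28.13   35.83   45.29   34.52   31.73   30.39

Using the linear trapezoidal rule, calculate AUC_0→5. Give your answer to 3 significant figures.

Trapezoidal AUC_0→5:
  [0→0.5]: (0.00+28.13)/2 × 0.5 = 7.0325
  [0.5→0.75]: (28.13+35.83)/2 × 0.25 = 7.995
  [0.75→2.25]: (35.83+45.29)/2 × 1.5 = 60.84
  [2.25→4.25]: (45.29+34.52)/2 × 2 = 79.81
  [4.25→4.75]: (34.52+31.73)/2 × 0.5 = 16.5625
  [4.75→5]: (31.73+30.39)/2 × 0.25 = 7.765
  Sum = 180.005 mcg/mL·hr

AUC = 180 mcg/mL·hr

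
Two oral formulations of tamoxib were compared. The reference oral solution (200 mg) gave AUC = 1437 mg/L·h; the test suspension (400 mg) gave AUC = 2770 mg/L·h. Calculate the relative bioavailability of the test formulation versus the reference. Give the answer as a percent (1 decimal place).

F_rel = 96.4%

F_rel = (AUC_test/D_test) / (AUC_ref/D_ref)
      = (2770/400) / (1437/200)
      = 6.925 / 7.185 = 0.9638 = 96.38%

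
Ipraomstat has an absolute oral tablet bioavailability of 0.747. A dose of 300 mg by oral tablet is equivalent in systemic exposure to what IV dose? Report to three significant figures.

D_iv = 224 mg

Systemic exposure from an extravascular dose = F × D_ev, so the equivalent IV dose is F × D_ev.
D_iv = F × D_ev = 0.747 × 300 = 224.1 mg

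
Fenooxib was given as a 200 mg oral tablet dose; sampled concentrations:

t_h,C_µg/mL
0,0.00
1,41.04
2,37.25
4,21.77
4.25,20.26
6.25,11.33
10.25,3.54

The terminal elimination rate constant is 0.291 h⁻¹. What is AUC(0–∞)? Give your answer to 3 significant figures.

Trapezoidal AUC_0→10.25:
  [0→1]: (0.00+41.04)/2 × 1 = 20.52
  [1→2]: (41.04+37.25)/2 × 1 = 39.145
  [2→4]: (37.25+21.77)/2 × 2 = 59.02
  [4→4.25]: (21.77+20.26)/2 × 0.25 = 5.25375
  [4.25→6.25]: (20.26+11.33)/2 × 2 = 31.59
  [6.25→10.25]: (11.33+3.54)/2 × 4 = 29.74
  Sum = 185.26875 µg/mL·h
Extrapolated tail: C_last / k_e = 3.54 / 0.291 = 12.165
AUC_0→∞ = 185.26875 + 12.165 = 197.43375 µg/mL·h

AUC = 197 µg/mL·h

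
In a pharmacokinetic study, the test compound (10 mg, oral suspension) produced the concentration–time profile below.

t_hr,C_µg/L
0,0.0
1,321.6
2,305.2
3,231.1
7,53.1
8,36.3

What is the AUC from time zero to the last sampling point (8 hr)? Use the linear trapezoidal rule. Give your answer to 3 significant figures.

Trapezoidal AUC_0→8:
  [0→1]: (0.0+321.6)/2 × 1 = 160.8
  [1→2]: (321.6+305.2)/2 × 1 = 313.4
  [2→3]: (305.2+231.1)/2 × 1 = 268.15
  [3→7]: (231.1+53.1)/2 × 4 = 568.4
  [7→8]: (53.1+36.3)/2 × 1 = 44.7
  Sum = 1355.45 µg/L·hr

AUC = 1360 µg/L·hr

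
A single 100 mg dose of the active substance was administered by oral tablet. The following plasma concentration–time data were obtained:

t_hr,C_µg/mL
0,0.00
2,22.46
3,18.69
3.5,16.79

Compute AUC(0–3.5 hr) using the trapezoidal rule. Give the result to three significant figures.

AUC = 51.9 µg/mL·hr

Trapezoidal AUC_0→3.5:
  [0→2]: (0.00+22.46)/2 × 2 = 22.46
  [2→3]: (22.46+18.69)/2 × 1 = 20.575
  [3→3.5]: (18.69+16.79)/2 × 0.5 = 8.87
  Sum = 51.905 µg/mL·hr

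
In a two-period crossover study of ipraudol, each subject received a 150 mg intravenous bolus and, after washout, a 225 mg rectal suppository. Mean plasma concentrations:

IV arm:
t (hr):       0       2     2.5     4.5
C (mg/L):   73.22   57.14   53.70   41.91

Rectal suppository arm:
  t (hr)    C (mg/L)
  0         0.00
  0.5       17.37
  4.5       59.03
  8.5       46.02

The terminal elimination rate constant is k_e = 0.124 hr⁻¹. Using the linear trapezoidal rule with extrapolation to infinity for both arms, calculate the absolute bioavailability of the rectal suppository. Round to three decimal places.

Trapezoidal AUC_0→4.5 (IV):
  [0→2]: (73.22+57.14)/2 × 2 = 130.36
  [2→2.5]: (57.14+53.70)/2 × 0.5 = 27.71
  [2.5→4.5]: (53.70+41.91)/2 × 2 = 95.61
  Sum = 253.68 mg/L·hr
IV tail: 41.91/0.124 = 337.984; AUC_iv,0→∞ = 253.68 + 337.984 = 591.664 mg/L·hr
Trapezoidal AUC_0→8.5 (rectal suppository):
  [0→0.5]: (0.00+17.37)/2 × 0.5 = 4.3425
  [0.5→4.5]: (17.37+59.03)/2 × 4 = 152.8
  [4.5→8.5]: (59.03+46.02)/2 × 4 = 210.1
  Sum = 367.2425 mg/L·hr
rectal suppository tail: 46.02/0.124 = 371.129; AUC_ev,0→∞ = 367.2425 + 371.129 = 738.3715 mg/L·hr
F = (AUC_ev/D_ev)/(AUC_iv/D_iv) = (738.3715/225)/(591.664/150) = 3.28165/3.94443 = 0.8320

F = 0.832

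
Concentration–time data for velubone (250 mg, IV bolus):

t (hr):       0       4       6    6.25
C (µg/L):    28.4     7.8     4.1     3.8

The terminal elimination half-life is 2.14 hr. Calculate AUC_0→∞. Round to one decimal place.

Trapezoidal AUC_0→6.25:
  [0→4]: (28.4+7.8)/2 × 4 = 72.4
  [4→6]: (7.8+4.1)/2 × 2 = 11.9
  [6→6.25]: (4.1+3.8)/2 × 0.25 = 0.9875
  Sum = 85.2875 µg/L·hr
k_e = ln2 / t½ = 0.693147 / 2.14 = 0.3239 hr^-1
Extrapolated tail: C_last / k_e = 3.8 / 0.3239 = 11.732
AUC_0→∞ = 85.2875 + 11.732 = 97.0195 µg/L·hr

AUC = 97.0 µg/L·hr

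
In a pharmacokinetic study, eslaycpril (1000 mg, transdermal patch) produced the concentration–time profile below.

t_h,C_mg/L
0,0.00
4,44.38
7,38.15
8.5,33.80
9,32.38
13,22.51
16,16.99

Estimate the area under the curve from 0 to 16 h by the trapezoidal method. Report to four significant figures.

Trapezoidal AUC_0→16:
  [0→4]: (0.00+44.38)/2 × 4 = 88.76
  [4→7]: (44.38+38.15)/2 × 3 = 123.795
  [7→8.5]: (38.15+33.80)/2 × 1.5 = 53.9625
  [8.5→9]: (33.80+32.38)/2 × 0.5 = 16.545
  [9→13]: (32.38+22.51)/2 × 4 = 109.78
  [13→16]: (22.51+16.99)/2 × 3 = 59.25
  Sum = 452.0925 mg/L·h

AUC = 452.1 mg/L·h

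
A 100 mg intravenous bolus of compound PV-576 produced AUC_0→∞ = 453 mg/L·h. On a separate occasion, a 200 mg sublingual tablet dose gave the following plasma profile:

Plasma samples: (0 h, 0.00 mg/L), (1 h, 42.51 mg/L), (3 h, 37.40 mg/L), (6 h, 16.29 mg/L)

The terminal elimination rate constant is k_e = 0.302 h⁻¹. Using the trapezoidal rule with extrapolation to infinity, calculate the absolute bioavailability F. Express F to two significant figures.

Trapezoidal AUC_0→6 (sublingual tablet):
  [0→1]: (0.00+42.51)/2 × 1 = 21.255
  [1→3]: (42.51+37.40)/2 × 2 = 79.91
  [3→6]: (37.40+16.29)/2 × 3 = 80.535
  Sum = 181.7 mg/L·h
Tail: C_last/k_e = 16.29/0.302 = 53.940
AUC_0→∞ (sublingual tablet) = 181.7 + 53.940 = 235.64 mg/L·h
F = (AUC_ev/D_ev)/(AUC_iv/D_iv) = (235.64/200)/(453/100) = 1.1782/4.53 = 0.2601

F = 0.26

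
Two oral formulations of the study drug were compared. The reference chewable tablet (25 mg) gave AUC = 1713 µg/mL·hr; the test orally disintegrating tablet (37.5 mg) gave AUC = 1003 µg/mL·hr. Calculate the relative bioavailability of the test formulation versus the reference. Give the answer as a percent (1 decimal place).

F_rel = 39.0%

F_rel = (AUC_test/D_test) / (AUC_ref/D_ref)
      = (1003/37.5) / (1713/25)
      = 26.7467 / 68.52 = 0.3903 = 39.03%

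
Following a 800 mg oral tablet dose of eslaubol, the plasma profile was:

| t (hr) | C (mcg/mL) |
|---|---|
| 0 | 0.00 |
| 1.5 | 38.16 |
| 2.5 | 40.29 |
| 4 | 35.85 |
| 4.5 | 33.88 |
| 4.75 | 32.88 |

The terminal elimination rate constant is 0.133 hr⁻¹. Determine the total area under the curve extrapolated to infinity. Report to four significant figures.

Trapezoidal AUC_0→4.75:
  [0→1.5]: (0.00+38.16)/2 × 1.5 = 28.62
  [1.5→2.5]: (38.16+40.29)/2 × 1 = 39.225
  [2.5→4]: (40.29+35.85)/2 × 1.5 = 57.105
  [4→4.5]: (35.85+33.88)/2 × 0.5 = 17.4325
  [4.5→4.75]: (33.88+32.88)/2 × 0.25 = 8.345
  Sum = 150.7275 mcg/mL·hr
Extrapolated tail: C_last / k_e = 32.88 / 0.133 = 247.218
AUC_0→∞ = 150.7275 + 247.218 = 397.9455 mcg/mL·hr

AUC = 397.9 mcg/mL·hr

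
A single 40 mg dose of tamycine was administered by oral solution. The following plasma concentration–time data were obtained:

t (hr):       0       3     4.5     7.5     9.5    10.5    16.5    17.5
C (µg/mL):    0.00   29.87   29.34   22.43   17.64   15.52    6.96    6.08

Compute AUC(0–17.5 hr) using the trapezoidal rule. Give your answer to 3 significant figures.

Trapezoidal AUC_0→17.5:
  [0→3]: (0.00+29.87)/2 × 3 = 44.805
  [3→4.5]: (29.87+29.34)/2 × 1.5 = 44.4075
  [4.5→7.5]: (29.34+22.43)/2 × 3 = 77.655
  [7.5→9.5]: (22.43+17.64)/2 × 2 = 40.07
  [9.5→10.5]: (17.64+15.52)/2 × 1 = 16.58
  [10.5→16.5]: (15.52+6.96)/2 × 6 = 67.44
  [16.5→17.5]: (6.96+6.08)/2 × 1 = 6.52
  Sum = 297.4775 µg/mL·hr

AUC = 297 µg/mL·hr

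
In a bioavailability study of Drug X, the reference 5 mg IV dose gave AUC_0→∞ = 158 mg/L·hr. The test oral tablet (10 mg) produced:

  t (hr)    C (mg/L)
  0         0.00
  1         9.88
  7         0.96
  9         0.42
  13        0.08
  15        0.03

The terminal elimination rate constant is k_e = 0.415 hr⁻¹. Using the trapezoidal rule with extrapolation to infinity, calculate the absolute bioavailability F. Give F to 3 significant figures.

F = 0.127

Trapezoidal AUC_0→15 (oral tablet):
  [0→1]: (0.00+9.88)/2 × 1 = 4.94
  [1→7]: (9.88+0.96)/2 × 6 = 32.52
  [7→9]: (0.96+0.42)/2 × 2 = 1.38
  [9→13]: (0.42+0.08)/2 × 4 = 1.0
  [13→15]: (0.08+0.03)/2 × 2 = 0.11
  Sum = 39.95 mg/L·hr
Tail: C_last/k_e = 0.03/0.415 = 0.072
AUC_0→∞ (oral tablet) = 39.95 + 0.072 = 40.022 mg/L·hr
F = (AUC_ev/D_ev)/(AUC_iv/D_iv) = (40.022/10)/(158/5) = 4.0022/31.6 = 0.1267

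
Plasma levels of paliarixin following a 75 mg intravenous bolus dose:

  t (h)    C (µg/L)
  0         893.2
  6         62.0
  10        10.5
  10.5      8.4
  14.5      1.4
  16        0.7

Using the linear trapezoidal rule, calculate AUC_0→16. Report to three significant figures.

Trapezoidal AUC_0→16:
  [0→6]: (893.2+62.0)/2 × 6 = 2865.6
  [6→10]: (62.0+10.5)/2 × 4 = 145.0
  [10→10.5]: (10.5+8.4)/2 × 0.5 = 4.725
  [10.5→14.5]: (8.4+1.4)/2 × 4 = 19.6
  [14.5→16]: (1.4+0.7)/2 × 1.5 = 1.575
  Sum = 3036.5 µg/L·h

AUC = 3040 µg/L·h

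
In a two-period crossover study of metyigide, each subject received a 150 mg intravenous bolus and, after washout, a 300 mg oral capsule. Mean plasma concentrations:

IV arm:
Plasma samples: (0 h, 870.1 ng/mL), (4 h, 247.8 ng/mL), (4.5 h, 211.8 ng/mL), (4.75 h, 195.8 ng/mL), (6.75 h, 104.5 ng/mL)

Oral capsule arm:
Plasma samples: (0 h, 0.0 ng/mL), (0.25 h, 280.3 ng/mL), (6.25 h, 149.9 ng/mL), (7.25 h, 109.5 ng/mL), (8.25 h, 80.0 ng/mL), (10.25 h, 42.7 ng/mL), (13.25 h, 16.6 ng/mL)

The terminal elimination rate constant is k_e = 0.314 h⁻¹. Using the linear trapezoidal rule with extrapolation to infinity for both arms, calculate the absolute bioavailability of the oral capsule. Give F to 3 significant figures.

Trapezoidal AUC_0→6.75 (IV):
  [0→4]: (870.1+247.8)/2 × 4 = 2235.8
  [4→4.5]: (247.8+211.8)/2 × 0.5 = 114.9
  [4.5→4.75]: (211.8+195.8)/2 × 0.25 = 50.95
  [4.75→6.75]: (195.8+104.5)/2 × 2 = 300.3
  Sum = 2701.95 ng/mL·h
IV tail: 104.5/0.314 = 332.803; AUC_iv,0→∞ = 2701.95 + 332.803 = 3034.753 ng/mL·h
Trapezoidal AUC_0→13.25 (oral capsule):
  [0→0.25]: (0.0+280.3)/2 × 0.25 = 35.0375
  [0.25→6.25]: (280.3+149.9)/2 × 6 = 1290.6
  [6.25→7.25]: (149.9+109.5)/2 × 1 = 129.7
  [7.25→8.25]: (109.5+80.0)/2 × 1 = 94.75
  [8.25→10.25]: (80.0+42.7)/2 × 2 = 122.7
  [10.25→13.25]: (42.7+16.6)/2 × 3 = 88.95
  Sum = 1761.7375 ng/mL·h
oral capsule tail: 16.6/0.314 = 52.866; AUC_ev,0→∞ = 1761.7375 + 52.866 = 1814.6035 ng/mL·h
F = (AUC_ev/D_ev)/(AUC_iv/D_iv) = (1814.6035/300)/(3034.753/150) = 6.04868/20.2317 = 0.2990

F = 0.299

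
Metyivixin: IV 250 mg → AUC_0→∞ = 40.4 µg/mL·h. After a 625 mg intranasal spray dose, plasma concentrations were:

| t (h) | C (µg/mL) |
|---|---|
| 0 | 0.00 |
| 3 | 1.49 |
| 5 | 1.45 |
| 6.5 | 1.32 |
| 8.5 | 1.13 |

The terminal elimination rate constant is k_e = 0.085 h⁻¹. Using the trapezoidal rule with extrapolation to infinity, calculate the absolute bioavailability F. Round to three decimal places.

F = 0.228

Trapezoidal AUC_0→8.5 (intranasal spray):
  [0→3]: (0.00+1.49)/2 × 3 = 2.235
  [3→5]: (1.49+1.45)/2 × 2 = 2.94
  [5→6.5]: (1.45+1.32)/2 × 1.5 = 2.0775
  [6.5→8.5]: (1.32+1.13)/2 × 2 = 2.45
  Sum = 9.7025 µg/mL·h
Tail: C_last/k_e = 1.13/0.085 = 13.294
AUC_0→∞ (intranasal spray) = 9.7025 + 13.294 = 22.9965 µg/mL·h
F = (AUC_ev/D_ev)/(AUC_iv/D_iv) = (22.9965/625)/(40.4/250) = 0.0367944/0.1616 = 0.2277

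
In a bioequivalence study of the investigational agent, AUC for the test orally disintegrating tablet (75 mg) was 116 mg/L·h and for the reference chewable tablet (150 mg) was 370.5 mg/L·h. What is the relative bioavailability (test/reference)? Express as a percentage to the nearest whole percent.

F_rel = 63%

F_rel = (AUC_test/D_test) / (AUC_ref/D_ref)
      = (116/75) / (370.5/150)
      = 1.54667 / 2.47 = 0.6262 = 62.62%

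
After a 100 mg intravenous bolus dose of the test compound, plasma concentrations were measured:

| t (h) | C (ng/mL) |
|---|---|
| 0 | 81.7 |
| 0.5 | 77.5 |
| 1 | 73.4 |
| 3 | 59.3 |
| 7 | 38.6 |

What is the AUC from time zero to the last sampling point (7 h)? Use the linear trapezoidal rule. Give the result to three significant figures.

AUC = 406 ng/mL·h

Trapezoidal AUC_0→7:
  [0→0.5]: (81.7+77.5)/2 × 0.5 = 39.8
  [0.5→1]: (77.5+73.4)/2 × 0.5 = 37.725
  [1→3]: (73.4+59.3)/2 × 2 = 132.7
  [3→7]: (59.3+38.6)/2 × 4 = 195.8
  Sum = 406.025 ng/mL·h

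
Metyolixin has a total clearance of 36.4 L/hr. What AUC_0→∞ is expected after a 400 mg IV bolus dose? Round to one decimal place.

AUC_0→∞ = Dose_iv / CL
        = 400 / 36.4 = 10.989 mg/L·hr

AUC = 11.0 mg/L·hr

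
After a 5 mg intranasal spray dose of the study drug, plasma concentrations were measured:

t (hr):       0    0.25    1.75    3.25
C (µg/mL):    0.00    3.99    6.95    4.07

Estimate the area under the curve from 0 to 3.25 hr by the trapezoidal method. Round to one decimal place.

AUC = 17.0 µg/mL·hr

Trapezoidal AUC_0→3.25:
  [0→0.25]: (0.00+3.99)/2 × 0.25 = 0.49875
  [0.25→1.75]: (3.99+6.95)/2 × 1.5 = 8.205
  [1.75→3.25]: (6.95+4.07)/2 × 1.5 = 8.265
  Sum = 16.96875 µg/mL·hr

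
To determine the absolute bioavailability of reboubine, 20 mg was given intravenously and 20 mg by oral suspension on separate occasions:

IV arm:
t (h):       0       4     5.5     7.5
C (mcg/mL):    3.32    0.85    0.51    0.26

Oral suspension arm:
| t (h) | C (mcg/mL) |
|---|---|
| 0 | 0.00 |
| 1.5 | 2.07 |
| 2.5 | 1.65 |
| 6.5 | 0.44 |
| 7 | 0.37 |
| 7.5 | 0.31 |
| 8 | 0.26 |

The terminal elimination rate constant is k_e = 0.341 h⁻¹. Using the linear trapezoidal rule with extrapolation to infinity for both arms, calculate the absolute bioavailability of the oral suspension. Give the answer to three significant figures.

F = 0.814

Trapezoidal AUC_0→7.5 (IV):
  [0→4]: (3.32+0.85)/2 × 4 = 8.34
  [4→5.5]: (0.85+0.51)/2 × 1.5 = 1.02
  [5.5→7.5]: (0.51+0.26)/2 × 2 = 0.77
  Sum = 10.13 mcg/mL·h
IV tail: 0.26/0.341 = 0.762; AUC_iv,0→∞ = 10.13 + 0.762 = 10.892 mcg/mL·h
Trapezoidal AUC_0→8 (oral suspension):
  [0→1.5]: (0.00+2.07)/2 × 1.5 = 1.5525
  [1.5→2.5]: (2.07+1.65)/2 × 1 = 1.86
  [2.5→6.5]: (1.65+0.44)/2 × 4 = 4.18
  [6.5→7]: (0.44+0.37)/2 × 0.5 = 0.2025
  [7→7.5]: (0.37+0.31)/2 × 0.5 = 0.17
  [7.5→8]: (0.31+0.26)/2 × 0.5 = 0.1425
  Sum = 8.1075 mcg/mL·h
oral suspension tail: 0.26/0.341 = 0.762; AUC_ev,0→∞ = 8.1075 + 0.762 = 8.8695 mcg/mL·h
F = (AUC_ev/D_ev)/(AUC_iv/D_iv) = (8.8695/20)/(10.892/20) = 0.443475/0.5446 = 0.8143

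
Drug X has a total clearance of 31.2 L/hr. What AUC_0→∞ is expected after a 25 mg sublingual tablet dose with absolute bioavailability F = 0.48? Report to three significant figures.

AUC = 0.385 mg/L·hr

AUC_0→∞ = F × Dose / CL
        = 0.48 × 25 / 31.2 = 0.384615 mg/L·hr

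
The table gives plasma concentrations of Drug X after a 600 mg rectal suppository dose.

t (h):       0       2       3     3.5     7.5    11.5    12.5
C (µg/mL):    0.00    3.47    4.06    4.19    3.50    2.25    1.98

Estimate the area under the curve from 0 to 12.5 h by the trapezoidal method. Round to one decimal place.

Trapezoidal AUC_0→12.5:
  [0→2]: (0.00+3.47)/2 × 2 = 3.47
  [2→3]: (3.47+4.06)/2 × 1 = 3.765
  [3→3.5]: (4.06+4.19)/2 × 0.5 = 2.0625
  [3.5→7.5]: (4.19+3.50)/2 × 4 = 15.38
  [7.5→11.5]: (3.50+2.25)/2 × 4 = 11.5
  [11.5→12.5]: (2.25+1.98)/2 × 1 = 2.115
  Sum = 38.2925 µg/mL·h

AUC = 38.3 µg/mL·h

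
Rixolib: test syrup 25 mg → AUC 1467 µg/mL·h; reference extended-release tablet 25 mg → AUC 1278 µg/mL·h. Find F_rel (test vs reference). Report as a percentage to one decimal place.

F_rel = 114.8%

F_rel = (AUC_test/D_test) / (AUC_ref/D_ref)
      = (1467/25) / (1278/25)
      = 58.68 / 51.12 = 1.1479 = 114.79%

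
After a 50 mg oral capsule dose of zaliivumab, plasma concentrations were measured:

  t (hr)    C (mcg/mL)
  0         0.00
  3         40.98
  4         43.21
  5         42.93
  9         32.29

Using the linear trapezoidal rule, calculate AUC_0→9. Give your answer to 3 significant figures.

AUC = 297 mcg/mL·hr

Trapezoidal AUC_0→9:
  [0→3]: (0.00+40.98)/2 × 3 = 61.47
  [3→4]: (40.98+43.21)/2 × 1 = 42.095
  [4→5]: (43.21+42.93)/2 × 1 = 43.07
  [5→9]: (42.93+32.29)/2 × 4 = 150.44
  Sum = 297.075 mcg/mL·hr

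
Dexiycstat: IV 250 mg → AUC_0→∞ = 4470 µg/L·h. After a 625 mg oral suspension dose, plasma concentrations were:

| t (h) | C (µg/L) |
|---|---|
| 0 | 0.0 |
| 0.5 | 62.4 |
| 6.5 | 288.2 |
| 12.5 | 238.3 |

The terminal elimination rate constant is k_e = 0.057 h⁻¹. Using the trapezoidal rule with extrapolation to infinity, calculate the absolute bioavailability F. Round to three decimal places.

Trapezoidal AUC_0→12.5 (oral suspension):
  [0→0.5]: (0.0+62.4)/2 × 0.5 = 15.6
  [0.5→6.5]: (62.4+288.2)/2 × 6 = 1051.8
  [6.5→12.5]: (288.2+238.3)/2 × 6 = 1579.5
  Sum = 2646.9 µg/L·h
Tail: C_last/k_e = 238.3/0.057 = 4180.702
AUC_0→∞ (oral suspension) = 2646.9 + 4180.702 = 6827.602 µg/L·h
F = (AUC_ev/D_ev)/(AUC_iv/D_iv) = (6827.602/625)/(4470/250) = 10.9242/17.88 = 0.6110

F = 0.611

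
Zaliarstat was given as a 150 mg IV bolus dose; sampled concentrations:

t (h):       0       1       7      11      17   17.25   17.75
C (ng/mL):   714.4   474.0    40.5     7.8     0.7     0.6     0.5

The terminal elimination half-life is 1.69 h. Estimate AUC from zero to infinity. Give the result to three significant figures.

Trapezoidal AUC_0→17.75:
  [0→1]: (714.4+474.0)/2 × 1 = 594.2
  [1→7]: (474.0+40.5)/2 × 6 = 1543.5
  [7→11]: (40.5+7.8)/2 × 4 = 96.6
  [11→17]: (7.8+0.7)/2 × 6 = 25.5
  [17→17.25]: (0.7+0.6)/2 × 0.25 = 0.1625
  [17.25→17.75]: (0.6+0.5)/2 × 0.5 = 0.275
  Sum = 2260.2375 ng/mL·h
k_e = ln2 / t½ = 0.693147 / 1.69 = 0.4101 h^-1
Extrapolated tail: C_last / k_e = 0.5 / 0.4101 = 1.219
AUC_0→∞ = 2260.2375 + 1.219 = 2261.4565 ng/mL·h

AUC = 2260 ng/mL·h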